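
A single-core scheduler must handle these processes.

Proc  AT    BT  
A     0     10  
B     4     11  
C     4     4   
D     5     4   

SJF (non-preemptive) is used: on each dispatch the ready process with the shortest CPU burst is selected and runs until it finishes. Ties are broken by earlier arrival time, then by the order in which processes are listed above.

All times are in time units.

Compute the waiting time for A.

Timeline: | A 0-10 | C 10-14 | D 14-18 | B 18-29 |
Completion: A=10  B=29  C=14  D=18
Waiting(A) = turnaround − burst = 10 − 10 = 0

0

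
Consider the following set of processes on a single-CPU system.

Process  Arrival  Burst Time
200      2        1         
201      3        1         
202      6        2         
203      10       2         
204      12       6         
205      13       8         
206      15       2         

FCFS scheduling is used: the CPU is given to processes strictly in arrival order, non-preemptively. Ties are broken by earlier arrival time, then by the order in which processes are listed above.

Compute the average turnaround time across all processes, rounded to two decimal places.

Gantt: | idle 0-2 | 200 2-3 | 201 3-4 | idle 4-6 | 202 6-8 | idle 8-10 | 203 10-12 | 204 12-18 | 205 18-26 | 206 26-28 |
Completion: 200=3  201=4  202=8  203=12  204=18  205=26  206=28
Turnaround (C−A): 200=1  201=1  202=2  203=2  204=6  205=13  206=13
Turnaround times: 200=1, 201=1, 202=2, 203=2, 204=6, 205=13, 206=13
Average turnaround = (1+1+2+2+6+13+13) / 7 = 38/7 = 5.43

5.43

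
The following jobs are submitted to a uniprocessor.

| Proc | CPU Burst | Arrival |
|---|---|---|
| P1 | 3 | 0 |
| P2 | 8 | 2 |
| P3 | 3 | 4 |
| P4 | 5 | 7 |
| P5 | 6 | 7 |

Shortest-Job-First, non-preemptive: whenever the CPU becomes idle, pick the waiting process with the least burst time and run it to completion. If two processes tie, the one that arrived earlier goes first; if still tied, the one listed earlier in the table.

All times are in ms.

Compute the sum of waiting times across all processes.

Schedule: | P1 0-3 | P2 3-11 | P3 11-14 | P4 14-19 | P5 19-25 |
Completion: P1=3  P2=11  P3=14  P4=19  P5=25
Turnaround (C−A): P1=3  P2=9  P3=10  P4=12  P5=18
Waiting = turnaround − burst: P1=0, P2=1, P3=7, P4=7, P5=12
Total waiting = 0 + 1 + 7 + 7 + 12 = 27

27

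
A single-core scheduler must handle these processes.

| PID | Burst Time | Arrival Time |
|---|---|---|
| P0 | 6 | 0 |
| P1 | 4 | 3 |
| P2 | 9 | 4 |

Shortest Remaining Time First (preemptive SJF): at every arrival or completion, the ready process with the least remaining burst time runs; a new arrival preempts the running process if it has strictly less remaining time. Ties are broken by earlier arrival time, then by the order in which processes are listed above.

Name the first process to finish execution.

Timeline: | P0 0-6 | P1 6-10 | P2 10-19 |
Completion: P0=6  P1=10  P2=19
Turnaround (C−A): P0=6  P1=7  P2=15
Finish order: P0 → P1 → P2

P0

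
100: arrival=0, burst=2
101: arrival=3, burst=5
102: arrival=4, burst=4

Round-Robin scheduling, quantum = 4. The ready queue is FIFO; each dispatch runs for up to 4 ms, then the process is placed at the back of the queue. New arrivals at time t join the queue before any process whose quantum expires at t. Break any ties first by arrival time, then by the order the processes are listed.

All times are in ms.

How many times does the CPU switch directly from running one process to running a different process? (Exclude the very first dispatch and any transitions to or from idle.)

Gantt: | 100 0-2 | idle 2-3 | 101 3-7 | 102 7-11 | 101 11-12 |
Completion: 100=2  101=12  102=11
Turnaround (C−A): 100=2  101=9  102=7

2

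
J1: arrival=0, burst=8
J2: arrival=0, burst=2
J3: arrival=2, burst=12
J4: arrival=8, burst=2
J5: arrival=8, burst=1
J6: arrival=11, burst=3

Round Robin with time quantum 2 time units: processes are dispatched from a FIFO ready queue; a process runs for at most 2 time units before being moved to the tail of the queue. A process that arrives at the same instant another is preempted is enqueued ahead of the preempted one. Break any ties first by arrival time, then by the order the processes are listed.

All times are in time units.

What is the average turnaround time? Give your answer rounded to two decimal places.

Gantt: | J1 0-2 | J2 2-4 | J3 4-6 | J1 6-8 | J3 8-10 | J4 10-12 | J5 12-13 | J1 13-15 | J3 15-17 | J6 17-19 | J1 19-21 | J3 21-23 | J6 23-24 | J3 24-28 |
Completion: J1=21  J2=4  J3=28  J4=12  J5=13  J6=24
Turnaround (C−A): J1=21  J2=4  J3=26  J4=4  J5=5  J6=13
Turnaround times: J1=21, J2=4, J3=26, J4=4, J5=5, J6=13
Average turnaround = (21+4+26+4+5+13) / 6 = 73/6 = 12.17

12.17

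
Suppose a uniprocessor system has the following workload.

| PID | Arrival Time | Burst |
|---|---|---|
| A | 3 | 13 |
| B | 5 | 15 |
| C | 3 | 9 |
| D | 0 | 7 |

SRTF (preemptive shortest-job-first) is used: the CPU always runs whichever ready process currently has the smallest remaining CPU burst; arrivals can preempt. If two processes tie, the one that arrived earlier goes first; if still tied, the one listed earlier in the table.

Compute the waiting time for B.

Schedule: | D 0-7 | C 7-16 | A 16-29 | B 29-44 |
Completion: A=29  B=44  C=16  D=7
Waiting(B) = turnaround − burst = 39 − 15 = 24

24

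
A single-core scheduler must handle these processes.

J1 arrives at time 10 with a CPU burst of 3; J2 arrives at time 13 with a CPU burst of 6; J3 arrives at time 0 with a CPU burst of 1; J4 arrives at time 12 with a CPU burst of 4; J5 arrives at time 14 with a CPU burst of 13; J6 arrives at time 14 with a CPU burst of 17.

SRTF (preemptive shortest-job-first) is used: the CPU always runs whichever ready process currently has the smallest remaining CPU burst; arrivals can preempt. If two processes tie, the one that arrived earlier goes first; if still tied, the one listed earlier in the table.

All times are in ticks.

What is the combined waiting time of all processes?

Gantt: | J3 0-1 | idle 1-10 | J1 10-13 | J4 13-17 | J2 17-23 | J5 23-36 | J6 36-53 |
Completion: J1=13  J2=23  J3=1  J4=17  J5=36  J6=53
Turnaround (C−A): J1=3  J2=10  J3=1  J4=5  J5=22  J6=39
Waiting = turnaround − burst: J1=0, J2=4, J3=0, J4=1, J5=9, J6=22
Total waiting = 0 + 4 + 0 + 1 + 9 + 22 = 36

36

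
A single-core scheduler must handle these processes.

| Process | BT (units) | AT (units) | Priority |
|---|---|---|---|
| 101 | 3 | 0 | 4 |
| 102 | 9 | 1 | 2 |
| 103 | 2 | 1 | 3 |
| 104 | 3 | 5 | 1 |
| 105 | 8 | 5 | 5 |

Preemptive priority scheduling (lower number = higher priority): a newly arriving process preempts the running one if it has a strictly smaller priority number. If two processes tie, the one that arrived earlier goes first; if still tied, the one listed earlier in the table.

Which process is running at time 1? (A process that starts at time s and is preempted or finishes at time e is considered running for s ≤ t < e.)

Timeline: | 101 0-1 | 102 1-5 | 104 5-8 | 102 8-13 | 103 13-15 | 101 15-17 | 105 17-25 |
Completion: 101=17  102=13  103=15  104=8  105=25
Turnaround (C−A): 101=17  102=12  103=14  104=3  105=20

102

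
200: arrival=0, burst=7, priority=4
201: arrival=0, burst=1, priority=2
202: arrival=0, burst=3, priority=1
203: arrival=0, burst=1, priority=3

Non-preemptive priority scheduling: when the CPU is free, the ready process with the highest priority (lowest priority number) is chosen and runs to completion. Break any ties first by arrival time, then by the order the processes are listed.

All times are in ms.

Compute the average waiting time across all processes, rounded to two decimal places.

Timeline: | 202 0-3 | 201 3-4 | 203 4-5 | 200 5-12 |
Completion: 200=12  201=4  202=3  203=5
Turnaround (C−A): 200=12  201=4  202=3  203=5
Waiting times: 200=5, 201=3, 202=0, 203=4
Average waiting = (5+3+0+4) / 4 = 12/4 = 3.00

3.00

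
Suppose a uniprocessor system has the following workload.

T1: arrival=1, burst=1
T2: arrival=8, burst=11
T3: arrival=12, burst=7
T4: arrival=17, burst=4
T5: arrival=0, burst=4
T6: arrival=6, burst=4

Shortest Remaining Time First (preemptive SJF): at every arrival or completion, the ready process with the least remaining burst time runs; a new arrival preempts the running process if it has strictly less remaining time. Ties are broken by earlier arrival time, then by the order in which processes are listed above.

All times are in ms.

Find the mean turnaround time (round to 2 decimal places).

7.83

Timeline: | T5 0-1 | T1 1-2 | T5 2-5 | idle 5-6 | T6 6-10 | T2 10-12 | T3 12-19 | T4 19-23 | T2 23-32 |
Completion: T1=2  T2=32  T3=19  T4=23  T5=5  T6=10
Turnaround (C−A): T1=1  T2=24  T3=7  T4=6  T5=5  T6=4
Turnaround times: T1=1, T2=24, T3=7, T4=6, T5=5, T6=4
Average turnaround = (1+24+7+6+5+4) / 6 = 47/6 = 7.83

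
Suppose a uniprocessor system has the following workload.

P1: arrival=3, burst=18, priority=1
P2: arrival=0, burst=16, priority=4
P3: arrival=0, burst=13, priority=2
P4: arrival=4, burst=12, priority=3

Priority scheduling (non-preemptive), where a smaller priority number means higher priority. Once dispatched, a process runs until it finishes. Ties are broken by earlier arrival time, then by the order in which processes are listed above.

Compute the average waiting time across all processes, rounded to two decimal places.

20.00

Timeline: | P3 0-13 | P1 13-31 | P4 31-43 | P2 43-59 |
Completion: P1=31  P2=59  P3=13  P4=43
Turnaround (C−A): P1=28  P2=59  P3=13  P4=39
Waiting times: P1=10, P2=43, P3=0, P4=27
Average waiting = (10+43+0+27) / 4 = 80/4 = 20.00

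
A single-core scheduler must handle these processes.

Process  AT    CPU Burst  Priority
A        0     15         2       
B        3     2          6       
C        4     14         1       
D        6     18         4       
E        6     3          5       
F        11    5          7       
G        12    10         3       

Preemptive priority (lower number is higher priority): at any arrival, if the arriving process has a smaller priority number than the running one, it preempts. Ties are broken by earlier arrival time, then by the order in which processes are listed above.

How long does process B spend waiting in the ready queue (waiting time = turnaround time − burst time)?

57

Timeline: | A 0-4 | C 4-18 | A 18-29 | G 29-39 | D 39-57 | E 57-60 | B 60-62 | F 62-67 |
Completion: A=29  B=62  C=18  D=57  E=60  F=67  G=39
Waiting(B) = turnaround − burst = 59 − 2 = 57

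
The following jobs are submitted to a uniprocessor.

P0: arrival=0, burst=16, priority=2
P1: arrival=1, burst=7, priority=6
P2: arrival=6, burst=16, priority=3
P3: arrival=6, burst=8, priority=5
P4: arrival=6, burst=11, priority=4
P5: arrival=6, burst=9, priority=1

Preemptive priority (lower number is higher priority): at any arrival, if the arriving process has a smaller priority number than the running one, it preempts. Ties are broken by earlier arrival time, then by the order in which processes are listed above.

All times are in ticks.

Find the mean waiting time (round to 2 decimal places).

Gantt: | P0 0-6 | P5 6-15 | P0 15-25 | P2 25-41 | P4 41-52 | P3 52-60 | P1 60-67 |
Completion: P0=25  P1=67  P2=41  P3=60  P4=52  P5=15
Turnaround (C−A): P0=25  P1=66  P2=35  P3=54  P4=46  P5=9
Waiting times: P0=9, P1=59, P2=19, P3=46, P4=35, P5=0
Average waiting = (9+59+19+46+35+0) / 6 = 168/6 = 28.00

28.00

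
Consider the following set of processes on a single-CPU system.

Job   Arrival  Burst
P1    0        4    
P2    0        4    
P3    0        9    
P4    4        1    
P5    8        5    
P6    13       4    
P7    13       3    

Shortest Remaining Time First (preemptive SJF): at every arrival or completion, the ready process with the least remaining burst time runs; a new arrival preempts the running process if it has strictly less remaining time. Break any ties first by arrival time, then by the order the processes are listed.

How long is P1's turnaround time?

Gantt: | P1 0-4 | P4 4-5 | P2 5-9 | P5 9-14 | P7 14-17 | P6 17-21 | P3 21-30 |
Completion: P1=4  P2=9  P3=30  P4=5  P5=14  P6=21  P7=17
Turnaround (C−A): P1=4  P2=9  P3=30  P4=1  P5=6  P6=8  P7=4
Turnaround(P1) = completion − arrival = 4 − 0 = 4

4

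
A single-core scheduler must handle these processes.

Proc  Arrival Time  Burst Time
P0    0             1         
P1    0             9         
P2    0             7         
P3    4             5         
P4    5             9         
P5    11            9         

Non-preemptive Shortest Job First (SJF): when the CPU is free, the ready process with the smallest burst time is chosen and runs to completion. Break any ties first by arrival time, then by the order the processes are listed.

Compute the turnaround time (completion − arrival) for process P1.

22

Schedule: | P0 0-1 | P2 1-8 | P3 8-13 | P1 13-22 | P4 22-31 | P5 31-40 |
Completion: P0=1  P1=22  P2=8  P3=13  P4=31  P5=40
Turnaround (C−A): P0=1  P1=22  P2=8  P3=9  P4=26  P5=29
Turnaround(P1) = completion − arrival = 22 − 0 = 22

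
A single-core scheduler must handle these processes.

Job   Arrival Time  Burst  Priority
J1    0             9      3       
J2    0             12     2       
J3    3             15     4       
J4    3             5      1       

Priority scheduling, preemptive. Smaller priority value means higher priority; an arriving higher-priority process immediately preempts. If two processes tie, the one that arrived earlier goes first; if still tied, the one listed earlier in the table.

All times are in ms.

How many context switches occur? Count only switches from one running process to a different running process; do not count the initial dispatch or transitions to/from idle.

4

Gantt: | J2 0-3 | J4 3-8 | J2 8-17 | J1 17-26 | J3 26-41 |
Completion: J1=26  J2=17  J3=41  J4=8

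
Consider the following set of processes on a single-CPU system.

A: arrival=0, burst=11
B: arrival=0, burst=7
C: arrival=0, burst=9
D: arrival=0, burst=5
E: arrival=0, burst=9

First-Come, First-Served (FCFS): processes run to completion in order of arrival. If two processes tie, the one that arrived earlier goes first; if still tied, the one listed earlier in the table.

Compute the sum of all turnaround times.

129

Timeline: | A 0-11 | B 11-18 | C 18-27 | D 27-32 | E 32-41 |
Completion: A=11  B=18  C=27  D=32  E=41
Turnaround (C−A): A=11  B=18  C=27  D=32  E=41
Turnaround = completion − arrival: A=11, B=18, C=27, D=32, E=41
Total turnaround = 11 + 18 + 27 + 32 + 41 = 129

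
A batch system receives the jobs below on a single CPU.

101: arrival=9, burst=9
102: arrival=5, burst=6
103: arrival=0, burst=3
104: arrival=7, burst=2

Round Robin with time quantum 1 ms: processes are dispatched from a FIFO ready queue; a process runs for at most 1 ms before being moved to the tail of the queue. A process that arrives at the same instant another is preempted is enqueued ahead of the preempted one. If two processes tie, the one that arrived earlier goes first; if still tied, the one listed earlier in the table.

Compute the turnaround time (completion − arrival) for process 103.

Timeline: | 103 0-3 | idle 3-5 | 102 5-7 | 104 7-8 | 102 8-9 | 104 9-10 | 101 10-11 | 102 11-12 | 101 12-13 | 102 13-14 | 101 14-15 | 102 15-16 | 101 16-22 |
Completion: 101=22  102=16  103=3  104=10
Turnaround (C−A): 101=13  102=11  103=3  104=3
Turnaround(103) = completion − arrival = 3 − 0 = 3

3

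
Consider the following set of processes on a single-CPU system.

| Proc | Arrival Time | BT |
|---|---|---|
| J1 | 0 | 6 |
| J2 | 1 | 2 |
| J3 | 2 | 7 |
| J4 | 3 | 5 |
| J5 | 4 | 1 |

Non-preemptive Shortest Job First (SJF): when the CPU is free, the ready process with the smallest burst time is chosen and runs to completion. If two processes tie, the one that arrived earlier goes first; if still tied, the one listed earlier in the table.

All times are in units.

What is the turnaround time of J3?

Schedule: | J1 0-6 | J5 6-7 | J2 7-9 | J4 9-14 | J3 14-21 |
Completion: J1=6  J2=9  J3=21  J4=14  J5=7
Turnaround (C−A): J1=6  J2=8  J3=19  J4=11  J5=3
Turnaround(J3) = completion − arrival = 21 − 2 = 19

19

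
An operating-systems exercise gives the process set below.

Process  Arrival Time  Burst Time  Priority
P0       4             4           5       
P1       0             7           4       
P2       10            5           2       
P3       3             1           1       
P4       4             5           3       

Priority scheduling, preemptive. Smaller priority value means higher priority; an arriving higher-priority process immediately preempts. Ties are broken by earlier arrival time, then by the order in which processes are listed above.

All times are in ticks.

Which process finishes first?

Timeline: | P1 0-3 | P3 3-4 | P4 4-9 | P1 9-10 | P2 10-15 | P1 15-18 | P0 18-22 |
Completion: P0=22  P1=18  P2=15  P3=4  P4=9
Finish order: P3 → P4 → P2 → P1 → P0

P3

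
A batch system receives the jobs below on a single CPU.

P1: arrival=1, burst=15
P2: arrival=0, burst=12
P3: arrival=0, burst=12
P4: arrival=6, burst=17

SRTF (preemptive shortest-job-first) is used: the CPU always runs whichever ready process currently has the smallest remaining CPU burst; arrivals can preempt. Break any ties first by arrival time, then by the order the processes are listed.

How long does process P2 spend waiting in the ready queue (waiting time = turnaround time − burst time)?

0

Schedule: | P2 0-12 | P3 12-24 | P1 24-39 | P4 39-56 |
Completion: P1=39  P2=12  P3=24  P4=56
Turnaround (C−A): P1=38  P2=12  P3=24  P4=50
Waiting(P2) = turnaround − burst = 12 − 12 = 0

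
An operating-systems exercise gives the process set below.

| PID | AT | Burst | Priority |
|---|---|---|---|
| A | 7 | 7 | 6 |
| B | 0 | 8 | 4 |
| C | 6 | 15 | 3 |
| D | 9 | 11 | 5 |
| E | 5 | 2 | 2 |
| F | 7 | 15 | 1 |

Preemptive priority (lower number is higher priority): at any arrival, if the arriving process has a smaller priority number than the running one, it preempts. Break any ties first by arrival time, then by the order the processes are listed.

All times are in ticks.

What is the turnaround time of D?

42

Gantt: | B 0-5 | E 5-7 | F 7-22 | C 22-37 | B 37-40 | D 40-51 | A 51-58 |
Completion: A=58  B=40  C=37  D=51  E=7  F=22
Turnaround (C−A): A=51  B=40  C=31  D=42  E=2  F=15
Turnaround(D) = completion − arrival = 51 − 9 = 42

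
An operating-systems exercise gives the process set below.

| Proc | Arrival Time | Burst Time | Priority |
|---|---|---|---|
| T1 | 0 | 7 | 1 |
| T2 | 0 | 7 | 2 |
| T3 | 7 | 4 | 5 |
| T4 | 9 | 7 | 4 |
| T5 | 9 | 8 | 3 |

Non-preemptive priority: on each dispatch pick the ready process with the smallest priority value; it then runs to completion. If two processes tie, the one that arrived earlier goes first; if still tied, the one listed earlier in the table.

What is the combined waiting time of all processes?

Timeline: | T1 0-7 | T2 7-14 | T5 14-22 | T4 22-29 | T3 29-33 |
Completion: T1=7  T2=14  T3=33  T4=29  T5=22
Turnaround (C−A): T1=7  T2=14  T3=26  T4=20  T5=13
Waiting = turnaround − burst: T1=0, T2=7, T3=22, T4=13, T5=5
Total waiting = 0 + 7 + 22 + 13 + 5 = 47

47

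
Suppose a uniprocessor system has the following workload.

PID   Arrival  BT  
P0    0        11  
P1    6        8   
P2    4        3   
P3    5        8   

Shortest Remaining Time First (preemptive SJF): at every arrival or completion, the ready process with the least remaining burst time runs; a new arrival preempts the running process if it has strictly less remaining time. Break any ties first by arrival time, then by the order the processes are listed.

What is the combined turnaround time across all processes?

Schedule: | P0 0-4 | P2 4-7 | P0 7-14 | P3 14-22 | P1 22-30 |
Completion: P0=14  P1=30  P2=7  P3=22
Turnaround (C−A): P0=14  P1=24  P2=3  P3=17
Turnaround = completion − arrival: P0=14, P1=24, P2=3, P3=17
Total turnaround = 14 + 24 + 3 + 17 = 58

58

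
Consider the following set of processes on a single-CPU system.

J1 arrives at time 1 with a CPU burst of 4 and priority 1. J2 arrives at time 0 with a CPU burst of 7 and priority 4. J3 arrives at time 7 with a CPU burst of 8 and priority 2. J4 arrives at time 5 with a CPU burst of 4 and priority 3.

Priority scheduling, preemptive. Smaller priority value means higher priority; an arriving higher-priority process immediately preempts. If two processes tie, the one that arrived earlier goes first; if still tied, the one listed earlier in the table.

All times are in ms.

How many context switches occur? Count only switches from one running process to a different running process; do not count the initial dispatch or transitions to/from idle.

5

Schedule: | J2 0-1 | J1 1-5 | J4 5-7 | J3 7-15 | J4 15-17 | J2 17-23 |
Completion: J1=5  J2=23  J3=15  J4=17
Turnaround (C−A): J1=4  J2=23  J3=8  J4=12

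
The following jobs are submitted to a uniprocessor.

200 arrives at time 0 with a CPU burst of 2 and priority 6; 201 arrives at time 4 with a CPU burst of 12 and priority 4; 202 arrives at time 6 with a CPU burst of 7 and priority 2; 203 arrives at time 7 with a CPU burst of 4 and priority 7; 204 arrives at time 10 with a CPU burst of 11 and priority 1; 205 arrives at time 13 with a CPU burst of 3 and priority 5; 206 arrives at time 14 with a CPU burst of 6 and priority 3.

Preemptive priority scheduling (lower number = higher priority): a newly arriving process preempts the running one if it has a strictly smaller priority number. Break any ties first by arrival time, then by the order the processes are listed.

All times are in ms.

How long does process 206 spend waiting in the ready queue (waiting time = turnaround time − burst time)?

Timeline: | 200 0-2 | idle 2-4 | 201 4-6 | 202 6-10 | 204 10-21 | 202 21-24 | 206 24-30 | 201 30-40 | 205 40-43 | 203 43-47 |
Completion: 200=2  201=40  202=24  203=47  204=21  205=43  206=30
Turnaround (C−A): 200=2  201=36  202=18  203=40  204=11  205=30  206=16
Waiting(206) = turnaround − burst = 16 − 6 = 10

10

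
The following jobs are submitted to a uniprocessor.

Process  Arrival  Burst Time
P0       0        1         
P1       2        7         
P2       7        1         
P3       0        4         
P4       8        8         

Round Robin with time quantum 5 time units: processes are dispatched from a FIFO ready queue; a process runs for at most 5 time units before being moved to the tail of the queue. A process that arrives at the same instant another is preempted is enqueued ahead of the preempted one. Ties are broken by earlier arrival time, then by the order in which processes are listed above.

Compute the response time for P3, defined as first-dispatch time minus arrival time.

1

Timeline: | P0 0-1 | P3 1-5 | P1 5-10 | P2 10-11 | P4 11-16 | P1 16-18 | P4 18-21 |
Completion: P0=1  P1=18  P2=11  P3=5  P4=21
Turnaround (C−A): P0=1  P1=16  P2=4  P3=5  P4=13
Response(P3) = first start − arrival = 1 − 0 = 1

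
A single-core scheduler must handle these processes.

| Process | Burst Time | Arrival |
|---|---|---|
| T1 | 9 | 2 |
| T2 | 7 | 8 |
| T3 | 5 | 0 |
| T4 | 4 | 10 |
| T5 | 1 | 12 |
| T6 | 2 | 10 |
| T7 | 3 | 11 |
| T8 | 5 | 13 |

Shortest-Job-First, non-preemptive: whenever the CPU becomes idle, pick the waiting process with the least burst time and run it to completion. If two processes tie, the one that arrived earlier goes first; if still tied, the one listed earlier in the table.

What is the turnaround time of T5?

3

Schedule: | T3 0-5 | T1 5-14 | T5 14-15 | T6 15-17 | T7 17-20 | T4 20-24 | T8 24-29 | T2 29-36 |
Completion: T1=14  T2=36  T3=5  T4=24  T5=15  T6=17  T7=20  T8=29
Turnaround (C−A): T1=12  T2=28  T3=5  T4=14  T5=3  T6=7  T7=9  T8=16
Turnaround(T5) = completion − arrival = 15 − 12 = 3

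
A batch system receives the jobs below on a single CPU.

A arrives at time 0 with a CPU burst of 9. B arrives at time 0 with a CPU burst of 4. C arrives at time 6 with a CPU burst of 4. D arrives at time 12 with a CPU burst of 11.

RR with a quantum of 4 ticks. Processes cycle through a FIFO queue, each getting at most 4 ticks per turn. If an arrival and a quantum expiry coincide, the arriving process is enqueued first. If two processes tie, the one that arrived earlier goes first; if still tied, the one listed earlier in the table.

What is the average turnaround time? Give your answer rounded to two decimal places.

Gantt: | A 0-4 | B 4-8 | A 8-12 | C 12-16 | D 16-20 | A 20-21 | D 21-28 |
Completion: A=21  B=8  C=16  D=28
Turnaround times: A=21, B=8, C=10, D=16
Average turnaround = (21+8+10+16) / 4 = 55/4 = 13.75

13.75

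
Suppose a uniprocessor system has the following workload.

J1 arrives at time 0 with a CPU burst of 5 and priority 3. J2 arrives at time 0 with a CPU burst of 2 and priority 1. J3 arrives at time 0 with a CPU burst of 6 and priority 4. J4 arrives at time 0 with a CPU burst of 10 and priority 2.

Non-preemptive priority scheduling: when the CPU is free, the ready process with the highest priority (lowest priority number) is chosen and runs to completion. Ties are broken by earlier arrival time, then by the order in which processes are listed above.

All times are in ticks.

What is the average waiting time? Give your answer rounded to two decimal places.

7.75

Gantt: | J2 0-2 | J4 2-12 | J1 12-17 | J3 17-23 |
Completion: J1=17  J2=2  J3=23  J4=12
Waiting times: J1=12, J2=0, J3=17, J4=2
Average waiting = (12+0+17+2) / 4 = 31/4 = 7.75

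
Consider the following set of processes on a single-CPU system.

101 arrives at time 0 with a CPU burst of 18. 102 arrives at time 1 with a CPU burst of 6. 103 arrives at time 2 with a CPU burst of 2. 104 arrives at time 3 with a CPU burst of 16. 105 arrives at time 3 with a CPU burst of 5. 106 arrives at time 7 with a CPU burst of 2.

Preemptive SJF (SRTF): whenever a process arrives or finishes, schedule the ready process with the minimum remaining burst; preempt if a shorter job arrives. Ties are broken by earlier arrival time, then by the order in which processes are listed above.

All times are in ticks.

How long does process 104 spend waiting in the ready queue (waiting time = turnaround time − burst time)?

13

Timeline: | 101 0-1 | 102 1-2 | 103 2-4 | 102 4-9 | 106 9-11 | 105 11-16 | 104 16-32 | 101 32-49 |
Completion: 101=49  102=9  103=4  104=32  105=16  106=11
Waiting(104) = turnaround − burst = 29 − 16 = 13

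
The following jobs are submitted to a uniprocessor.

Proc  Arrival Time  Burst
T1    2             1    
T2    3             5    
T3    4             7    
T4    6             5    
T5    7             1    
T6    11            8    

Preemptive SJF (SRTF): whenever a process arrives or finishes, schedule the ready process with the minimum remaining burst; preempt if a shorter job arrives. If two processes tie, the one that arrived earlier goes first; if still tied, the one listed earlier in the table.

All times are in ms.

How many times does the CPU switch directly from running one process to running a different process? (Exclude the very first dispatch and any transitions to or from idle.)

Gantt: | idle 0-2 | T1 2-3 | T2 3-8 | T5 8-9 | T4 9-14 | T3 14-21 | T6 21-29 |
Completion: T1=3  T2=8  T3=21  T4=14  T5=9  T6=29
Turnaround (C−A): T1=1  T2=5  T3=17  T4=8  T5=2  T6=18

5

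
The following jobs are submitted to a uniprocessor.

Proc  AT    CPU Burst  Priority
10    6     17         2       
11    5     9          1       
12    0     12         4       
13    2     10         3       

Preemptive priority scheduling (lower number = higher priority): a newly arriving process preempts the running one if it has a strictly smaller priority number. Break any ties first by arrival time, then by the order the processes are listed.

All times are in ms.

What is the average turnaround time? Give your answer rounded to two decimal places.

29.50

Gantt: | 12 0-2 | 13 2-5 | 11 5-14 | 10 14-31 | 13 31-38 | 12 38-48 |
Completion: 10=31  11=14  12=48  13=38
Turnaround (C−A): 10=25  11=9  12=48  13=36
Turnaround times: 10=25, 11=9, 12=48, 13=36
Average turnaround = (25+9+48+36) / 4 = 118/4 = 29.50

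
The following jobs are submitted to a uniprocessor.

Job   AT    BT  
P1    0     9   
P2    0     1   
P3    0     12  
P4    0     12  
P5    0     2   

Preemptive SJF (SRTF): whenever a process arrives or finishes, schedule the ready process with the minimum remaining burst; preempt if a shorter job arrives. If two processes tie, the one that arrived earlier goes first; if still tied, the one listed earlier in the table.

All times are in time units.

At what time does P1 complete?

12

Timeline: | P2 0-1 | P5 1-3 | P1 3-12 | P3 12-24 | P4 24-36 |
Completion: P1=12  P2=1  P3=24  P4=36  P5=3
Turnaround (C−A): P1=12  P2=1  P3=24  P4=36  P5=3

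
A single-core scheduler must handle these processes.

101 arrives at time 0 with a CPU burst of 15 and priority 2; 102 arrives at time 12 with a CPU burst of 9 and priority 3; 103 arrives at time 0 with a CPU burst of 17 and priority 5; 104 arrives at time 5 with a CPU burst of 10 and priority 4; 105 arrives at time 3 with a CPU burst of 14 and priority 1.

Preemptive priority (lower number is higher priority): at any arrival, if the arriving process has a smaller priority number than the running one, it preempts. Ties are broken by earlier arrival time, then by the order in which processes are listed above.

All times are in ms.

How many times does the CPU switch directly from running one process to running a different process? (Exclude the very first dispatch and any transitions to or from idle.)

Timeline: | 101 0-3 | 105 3-17 | 101 17-29 | 102 29-38 | 104 38-48 | 103 48-65 |
Completion: 101=29  102=38  103=65  104=48  105=17

5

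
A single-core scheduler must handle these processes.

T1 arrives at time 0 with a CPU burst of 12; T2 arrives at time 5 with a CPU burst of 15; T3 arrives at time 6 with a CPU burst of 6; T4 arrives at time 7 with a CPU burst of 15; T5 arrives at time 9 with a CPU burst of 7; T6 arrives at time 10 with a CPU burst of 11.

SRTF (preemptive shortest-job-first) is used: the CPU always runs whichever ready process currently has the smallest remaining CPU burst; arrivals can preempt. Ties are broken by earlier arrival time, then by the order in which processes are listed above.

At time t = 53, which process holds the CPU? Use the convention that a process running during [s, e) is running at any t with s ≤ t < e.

T4

Timeline: | T1 0-12 | T3 12-18 | T5 18-25 | T6 25-36 | T2 36-51 | T4 51-66 |
Completion: T1=12  T2=51  T3=18  T4=66  T5=25  T6=36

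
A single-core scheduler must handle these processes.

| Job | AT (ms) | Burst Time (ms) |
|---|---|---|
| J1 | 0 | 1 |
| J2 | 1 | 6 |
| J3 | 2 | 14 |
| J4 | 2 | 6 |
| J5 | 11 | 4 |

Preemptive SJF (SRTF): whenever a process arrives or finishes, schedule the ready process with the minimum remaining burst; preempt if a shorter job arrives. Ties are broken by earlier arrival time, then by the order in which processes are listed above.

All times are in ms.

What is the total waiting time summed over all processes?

22

Timeline: | J1 0-1 | J2 1-7 | J4 7-13 | J5 13-17 | J3 17-31 |
Completion: J1=1  J2=7  J3=31  J4=13  J5=17
Turnaround (C−A): J1=1  J2=6  J3=29  J4=11  J5=6
Waiting = turnaround − burst: J1=0, J2=0, J3=15, J4=5, J5=2
Total waiting = 0 + 0 + 15 + 5 + 2 = 22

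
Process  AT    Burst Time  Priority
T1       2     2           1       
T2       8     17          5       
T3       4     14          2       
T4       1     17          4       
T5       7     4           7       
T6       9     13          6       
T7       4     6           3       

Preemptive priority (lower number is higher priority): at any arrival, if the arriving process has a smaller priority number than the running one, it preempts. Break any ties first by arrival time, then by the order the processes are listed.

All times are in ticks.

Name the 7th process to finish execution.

Schedule: | idle 0-1 | T4 1-2 | T1 2-4 | T3 4-18 | T7 18-24 | T4 24-40 | T2 40-57 | T6 57-70 | T5 70-74 |
Completion: T1=4  T2=57  T3=18  T4=40  T5=74  T6=70  T7=24
Finish order: T1 → T3 → T7 → T4 → T2 → T6 → T5

T5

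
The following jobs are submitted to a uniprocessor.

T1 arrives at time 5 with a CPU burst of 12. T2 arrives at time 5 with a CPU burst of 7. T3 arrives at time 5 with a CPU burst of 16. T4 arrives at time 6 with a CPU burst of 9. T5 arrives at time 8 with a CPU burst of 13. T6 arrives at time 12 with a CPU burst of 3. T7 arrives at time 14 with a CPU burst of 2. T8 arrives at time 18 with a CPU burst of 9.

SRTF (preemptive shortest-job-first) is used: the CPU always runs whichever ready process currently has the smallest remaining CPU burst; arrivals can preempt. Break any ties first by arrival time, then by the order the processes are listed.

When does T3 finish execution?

76

Gantt: | idle 0-5 | T2 5-12 | T6 12-15 | T7 15-17 | T4 17-26 | T8 26-35 | T1 35-47 | T5 47-60 | T3 60-76 |
Completion: T1=47  T2=12  T3=76  T4=26  T5=60  T6=15  T7=17  T8=35
Turnaround (C−A): T1=42  T2=7  T3=71  T4=20  T5=52  T6=3  T7=3  T8=17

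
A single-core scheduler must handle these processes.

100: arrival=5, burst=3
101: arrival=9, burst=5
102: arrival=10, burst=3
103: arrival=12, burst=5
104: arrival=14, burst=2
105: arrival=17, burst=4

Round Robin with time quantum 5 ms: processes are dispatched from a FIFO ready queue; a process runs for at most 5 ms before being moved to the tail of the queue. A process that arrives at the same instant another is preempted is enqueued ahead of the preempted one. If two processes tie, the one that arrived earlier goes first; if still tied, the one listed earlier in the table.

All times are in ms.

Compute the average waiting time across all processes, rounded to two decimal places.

Timeline: | idle 0-5 | 100 5-8 | idle 8-9 | 101 9-14 | 102 14-17 | 103 17-22 | 104 22-24 | 105 24-28 |
Completion: 100=8  101=14  102=17  103=22  104=24  105=28
Waiting times: 100=0, 101=0, 102=4, 103=5, 104=8, 105=7
Average waiting = (0+0+4+5+8+7) / 6 = 24/6 = 4.00

4.00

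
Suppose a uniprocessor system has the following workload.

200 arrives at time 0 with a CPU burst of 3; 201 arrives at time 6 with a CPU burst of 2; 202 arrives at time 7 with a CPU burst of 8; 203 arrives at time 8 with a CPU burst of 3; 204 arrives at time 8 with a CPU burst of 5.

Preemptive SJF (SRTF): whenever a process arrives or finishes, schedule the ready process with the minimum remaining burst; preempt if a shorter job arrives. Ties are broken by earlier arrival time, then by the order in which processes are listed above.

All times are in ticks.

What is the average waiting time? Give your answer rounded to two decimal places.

2.40

Schedule: | 200 0-3 | idle 3-6 | 201 6-8 | 203 8-11 | 204 11-16 | 202 16-24 |
Completion: 200=3  201=8  202=24  203=11  204=16
Waiting times: 200=0, 201=0, 202=9, 203=0, 204=3
Average waiting = (0+0+9+0+3) / 5 = 12/5 = 2.40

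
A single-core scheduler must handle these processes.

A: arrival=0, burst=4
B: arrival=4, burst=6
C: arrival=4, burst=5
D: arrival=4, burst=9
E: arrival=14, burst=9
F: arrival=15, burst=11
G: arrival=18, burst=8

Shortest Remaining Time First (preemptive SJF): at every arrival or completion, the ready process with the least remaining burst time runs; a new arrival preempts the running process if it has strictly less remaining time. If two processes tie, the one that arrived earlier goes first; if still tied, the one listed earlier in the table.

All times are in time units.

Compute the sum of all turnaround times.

Gantt: | A 0-4 | C 4-9 | B 9-15 | D 15-24 | G 24-32 | E 32-41 | F 41-52 |
Completion: A=4  B=15  C=9  D=24  E=41  F=52  G=32
Turnaround (C−A): A=4  B=11  C=5  D=20  E=27  F=37  G=14
Turnaround = completion − arrival: A=4, B=11, C=5, D=20, E=27, F=37, G=14
Total turnaround = 4 + 11 + 5 + 20 + 27 + 37 + 14 = 118

118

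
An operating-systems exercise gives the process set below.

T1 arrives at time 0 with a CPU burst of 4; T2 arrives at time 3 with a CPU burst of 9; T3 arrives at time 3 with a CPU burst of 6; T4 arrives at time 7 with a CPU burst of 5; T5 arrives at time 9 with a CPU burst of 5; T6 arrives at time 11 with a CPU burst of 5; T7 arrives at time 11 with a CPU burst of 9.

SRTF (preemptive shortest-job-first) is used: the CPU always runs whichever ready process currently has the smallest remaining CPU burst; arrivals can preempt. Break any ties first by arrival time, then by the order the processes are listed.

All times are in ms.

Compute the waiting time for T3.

Gantt: | T1 0-4 | T3 4-10 | T4 10-15 | T5 15-20 | T6 20-25 | T2 25-34 | T7 34-43 |
Completion: T1=4  T2=34  T3=10  T4=15  T5=20  T6=25  T7=43
Turnaround (C−A): T1=4  T2=31  T3=7  T4=8  T5=11  T6=14  T7=32
Waiting(T3) = turnaround − burst = 7 − 6 = 1

1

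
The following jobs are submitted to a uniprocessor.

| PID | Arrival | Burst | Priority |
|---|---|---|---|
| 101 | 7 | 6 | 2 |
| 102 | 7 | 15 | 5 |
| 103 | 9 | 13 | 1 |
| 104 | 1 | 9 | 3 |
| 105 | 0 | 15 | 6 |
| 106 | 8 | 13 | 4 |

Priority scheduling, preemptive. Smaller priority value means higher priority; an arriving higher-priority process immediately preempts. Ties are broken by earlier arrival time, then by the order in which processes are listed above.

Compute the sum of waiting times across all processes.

144

Schedule: | 105 0-1 | 104 1-7 | 101 7-9 | 103 9-22 | 101 22-26 | 104 26-29 | 106 29-42 | 102 42-57 | 105 57-71 |
Completion: 101=26  102=57  103=22  104=29  105=71  106=42
Turnaround (C−A): 101=19  102=50  103=13  104=28  105=71  106=34
Waiting = turnaround − burst: 101=13, 102=35, 103=0, 104=19, 105=56, 106=21
Total waiting = 13 + 35 + 0 + 19 + 56 + 21 = 144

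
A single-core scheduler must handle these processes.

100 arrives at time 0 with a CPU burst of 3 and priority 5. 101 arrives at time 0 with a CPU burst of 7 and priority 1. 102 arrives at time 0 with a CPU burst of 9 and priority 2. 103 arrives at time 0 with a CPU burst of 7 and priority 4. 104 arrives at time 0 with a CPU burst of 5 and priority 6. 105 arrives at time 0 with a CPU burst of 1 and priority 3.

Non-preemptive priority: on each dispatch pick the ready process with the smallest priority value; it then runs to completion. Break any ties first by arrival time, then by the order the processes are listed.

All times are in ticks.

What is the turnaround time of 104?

32

Gantt: | 101 0-7 | 102 7-16 | 105 16-17 | 103 17-24 | 100 24-27 | 104 27-32 |
Completion: 100=27  101=7  102=16  103=24  104=32  105=17
Turnaround (C−A): 100=27  101=7  102=16  103=24  104=32  105=17
Turnaround(104) = completion − arrival = 32 − 0 = 32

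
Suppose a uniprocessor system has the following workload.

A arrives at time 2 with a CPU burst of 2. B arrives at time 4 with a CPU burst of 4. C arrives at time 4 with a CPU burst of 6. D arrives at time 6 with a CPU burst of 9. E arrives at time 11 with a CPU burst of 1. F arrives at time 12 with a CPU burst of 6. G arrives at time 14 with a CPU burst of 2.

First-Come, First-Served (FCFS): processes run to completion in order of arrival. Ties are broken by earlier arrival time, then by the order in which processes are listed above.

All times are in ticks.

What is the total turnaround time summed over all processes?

82

Timeline: | idle 0-2 | A 2-4 | B 4-8 | C 8-14 | D 14-23 | E 23-24 | F 24-30 | G 30-32 |
Completion: A=4  B=8  C=14  D=23  E=24  F=30  G=32
Turnaround (C−A): A=2  B=4  C=10  D=17  E=13  F=18  G=18
Turnaround = completion − arrival: A=2, B=4, C=10, D=17, E=13, F=18, G=18
Total turnaround = 2 + 4 + 10 + 17 + 13 + 18 + 18 = 82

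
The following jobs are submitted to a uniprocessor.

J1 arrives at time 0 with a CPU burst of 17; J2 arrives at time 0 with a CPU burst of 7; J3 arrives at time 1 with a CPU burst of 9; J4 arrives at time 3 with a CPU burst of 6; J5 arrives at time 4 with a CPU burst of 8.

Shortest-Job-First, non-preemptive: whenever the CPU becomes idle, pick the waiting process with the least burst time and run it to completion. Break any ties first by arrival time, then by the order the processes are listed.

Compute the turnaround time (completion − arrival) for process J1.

Schedule: | J2 0-7 | J4 7-13 | J5 13-21 | J3 21-30 | J1 30-47 |
Completion: J1=47  J2=7  J3=30  J4=13  J5=21
Turnaround(J1) = completion − arrival = 47 − 0 = 47

47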